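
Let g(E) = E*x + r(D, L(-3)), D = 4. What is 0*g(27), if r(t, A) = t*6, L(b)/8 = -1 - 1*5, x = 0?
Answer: 0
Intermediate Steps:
L(b) = -48 (L(b) = 8*(-1 - 1*5) = 8*(-1 - 5) = 8*(-6) = -48)
r(t, A) = 6*t
g(E) = 24 (g(E) = E*0 + 6*4 = 0 + 24 = 24)
0*g(27) = 0*24 = 0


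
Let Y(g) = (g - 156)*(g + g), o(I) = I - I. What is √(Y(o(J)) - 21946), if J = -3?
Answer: I*√21946 ≈ 148.14*I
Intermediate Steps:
o(I) = 0
Y(g) = 2*g*(-156 + g) (Y(g) = (-156 + g)*(2*g) = 2*g*(-156 + g))
√(Y(o(J)) - 21946) = √(2*0*(-156 + 0) - 21946) = √(2*0*(-156) - 21946) = √(0 - 21946) = √(-21946) = I*√21946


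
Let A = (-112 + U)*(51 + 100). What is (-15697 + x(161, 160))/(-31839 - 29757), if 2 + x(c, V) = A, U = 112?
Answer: 5233/20532 ≈ 0.25487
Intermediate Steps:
A = 0 (A = (-112 + 112)*(51 + 100) = 0*151 = 0)
x(c, V) = -2 (x(c, V) = -2 + 0 = -2)
(-15697 + x(161, 160))/(-31839 - 29757) = (-15697 - 2)/(-31839 - 29757) = -15699/(-61596) = -15699*(-1/61596) = 5233/20532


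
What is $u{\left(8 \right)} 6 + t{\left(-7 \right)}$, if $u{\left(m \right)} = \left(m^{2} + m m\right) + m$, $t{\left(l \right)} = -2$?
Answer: $814$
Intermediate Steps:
$u{\left(m \right)} = m + 2 m^{2}$ ($u{\left(m \right)} = \left(m^{2} + m^{2}\right) + m = 2 m^{2} + m = m + 2 m^{2}$)
$u{\left(8 \right)} 6 + t{\left(-7 \right)} = 8 \left(1 + 2 \cdot 8\right) 6 - 2 = 8 \left(1 + 16\right) 6 - 2 = 8 \cdot 17 \cdot 6 - 2 = 136 \cdot 6 - 2 = 816 - 2 = 814$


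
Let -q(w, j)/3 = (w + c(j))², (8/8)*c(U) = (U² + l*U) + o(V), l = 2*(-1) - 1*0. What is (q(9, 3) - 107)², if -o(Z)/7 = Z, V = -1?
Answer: 1416100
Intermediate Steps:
o(Z) = -7*Z
l = -2 (l = -2 + 0 = -2)
c(U) = 7 + U² - 2*U (c(U) = (U² - 2*U) - 7*(-1) = (U² - 2*U) + 7 = 7 + U² - 2*U)
q(w, j) = -3*(7 + w + j² - 2*j)² (q(w, j) = -3*(w + (7 + j² - 2*j))² = -3*(7 + w + j² - 2*j)²)
(q(9, 3) - 107)² = (-3*(7 + 9 + 3² - 2*3)² - 107)² = (-3*(7 + 9 + 9 - 6)² - 107)² = (-3*19² - 107)² = (-3*361 - 107)² = (-1083 - 107)² = (-1190)² = 1416100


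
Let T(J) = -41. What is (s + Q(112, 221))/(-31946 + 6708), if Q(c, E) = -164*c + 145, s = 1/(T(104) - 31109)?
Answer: 567646451/786163700 ≈ 0.72205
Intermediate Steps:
s = -1/31150 (s = 1/(-41 - 31109) = 1/(-31150) = -1/31150 ≈ -3.2103e-5)
Q(c, E) = 145 - 164*c
(s + Q(112, 221))/(-31946 + 6708) = (-1/31150 + (145 - 164*112))/(-31946 + 6708) = (-1/31150 + (145 - 18368))/(-25238) = (-1/31150 - 18223)*(-1/25238) = -567646451/31150*(-1/25238) = 567646451/786163700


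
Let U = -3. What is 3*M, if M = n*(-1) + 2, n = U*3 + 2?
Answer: 27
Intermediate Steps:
n = -7 (n = -3*3 + 2 = -9 + 2 = -7)
M = 9 (M = -7*(-1) + 2 = 7 + 2 = 9)
3*M = 3*9 = 27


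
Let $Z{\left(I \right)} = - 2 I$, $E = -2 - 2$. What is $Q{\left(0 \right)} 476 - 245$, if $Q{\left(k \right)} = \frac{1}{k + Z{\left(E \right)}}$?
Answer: $- \frac{371}{2} \approx -185.5$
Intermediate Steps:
$E = -4$
$Q{\left(k \right)} = \frac{1}{8 + k}$ ($Q{\left(k \right)} = \frac{1}{k - -8} = \frac{1}{k + 8} = \frac{1}{8 + k}$)
$Q{\left(0 \right)} 476 - 245 = \frac{1}{8 + 0} \cdot 476 - 245 = \frac{1}{8} \cdot 476 - 245 = \frac{119}{2} - 245 = - \frac{371}{2}$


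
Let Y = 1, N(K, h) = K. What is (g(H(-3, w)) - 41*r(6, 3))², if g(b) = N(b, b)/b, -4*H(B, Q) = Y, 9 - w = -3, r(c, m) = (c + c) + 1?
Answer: 283024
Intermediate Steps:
r(c, m) = 1 + 2*c (r(c, m) = 2*c + 1 = 1 + 2*c)
w = 12 (w = 9 - 1*(-3) = 9 + 3 = 12)
H(B, Q) = -¼ (H(B, Q) = -¼*1 = -¼)
g(b) = 1 (g(b) = b/b = 1)
(g(H(-3, w)) - 41*r(6, 3))² = (1 - 41*(1 + 2*6))² = (1 - 41*(1 + 12))² = (1 - 41*13)² = (1 - 533)² = (-532)² = 283024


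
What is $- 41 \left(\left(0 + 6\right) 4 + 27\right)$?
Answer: $-2091$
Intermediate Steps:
$- 41 \left(\left(0 + 6\right) 4 + 27\right) = - 41 \left(6 \cdot 4 + 27\right) = - 41 \left(24 + 27\right) = \left(-41\right) 51 = -2091$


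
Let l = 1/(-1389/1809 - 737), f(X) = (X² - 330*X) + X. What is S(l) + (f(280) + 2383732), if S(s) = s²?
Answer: 469055890780994121/197912875876 ≈ 2.3700e+6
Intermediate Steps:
f(X) = X² - 329*X
l = -603/444874 (l = 1/(-1389*1/1809 - 737) = 1/(-463/603 - 737) = 1/(-444874/603) = -603/444874 ≈ -0.0013554)
S(l) + (f(280) + 2383732) = (-603/444874)² + (280*(-329 + 280) + 2383732) = 363609/197912875876 + (280*(-49) + 2383732) = 363609/197912875876 + (-13720 + 2383732) = 363609/197912875876 + 2370012 = 469055890780994121/197912875876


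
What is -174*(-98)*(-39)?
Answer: -665028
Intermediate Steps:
-174*(-98)*(-39) = 17052*(-39) = -665028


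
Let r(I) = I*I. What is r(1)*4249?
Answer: 4249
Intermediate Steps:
r(I) = I²
r(1)*4249 = 1²*4249 = 1*4249 = 4249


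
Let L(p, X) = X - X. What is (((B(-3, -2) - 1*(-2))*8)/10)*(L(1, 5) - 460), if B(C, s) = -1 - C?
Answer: -1472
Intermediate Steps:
L(p, X) = 0
(((B(-3, -2) - 1*(-2))*8)/10)*(L(1, 5) - 460) = ((((-1 - 1*(-3)) - 1*(-2))*8)/10)*(0 - 460) = ((((-1 + 3) + 2)*8)*(1/10))*(-460) = (((2 + 2)*8)*(1/10))*(-460) = ((4*8)*(1/10))*(-460) = (32*(1/10))*(-460) = (16/5)*(-460) = -1472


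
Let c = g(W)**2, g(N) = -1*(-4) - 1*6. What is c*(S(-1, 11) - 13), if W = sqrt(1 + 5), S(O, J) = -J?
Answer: -96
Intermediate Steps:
W = sqrt(6) ≈ 2.4495
g(N) = -2 (g(N) = 4 - 6 = -2)
c = 4 (c = (-2)**2 = 4)
c*(S(-1, 11) - 13) = 4*(-1*11 - 13) = 4*(-11 - 13) = 4*(-24) = -96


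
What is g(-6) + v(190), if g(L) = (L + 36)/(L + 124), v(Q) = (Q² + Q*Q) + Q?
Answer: 4271025/59 ≈ 72390.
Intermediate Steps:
v(Q) = Q + 2*Q² (v(Q) = (Q² + Q²) + Q = 2*Q² + Q = Q + 2*Q²)
g(L) = (36 + L)/(124 + L)
g(-6) + v(190) = (36 - 6)/(124 - 6) + 190*(1 + 2*190) = 30/118 + 190*(1 + 380) = (1/118)*30 + 190*381 = 15/59 + 72390 = 4271025/59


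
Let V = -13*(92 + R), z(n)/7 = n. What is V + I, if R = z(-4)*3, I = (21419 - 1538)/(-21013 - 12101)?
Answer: -1154579/11038 ≈ -104.60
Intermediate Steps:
z(n) = 7*n
I = -6627/11038 (I = 19881/(-33114) = 19881*(-1/33114) = -6627/11038 ≈ -0.60038)
R = -84 (R = (7*(-4))*3 = -28*3 = -84)
V = -104 (V = -13*(92 - 84) = -13*8 = -104)
V + I = -104 - 6627/11038 = -1154579/11038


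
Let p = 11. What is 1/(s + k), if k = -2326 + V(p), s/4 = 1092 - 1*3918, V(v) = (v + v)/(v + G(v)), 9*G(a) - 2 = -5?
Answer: -16/218047 ≈ -7.3379e-5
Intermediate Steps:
G(a) = -⅓ (G(a) = 2/9 + (⅑)*(-5) = 2/9 - 5/9 = -⅓)
V(v) = 2*v/(-⅓ + v) (V(v) = (v + v)/(v - ⅓) = (2*v)/(-⅓ + v) = 2*v/(-⅓ + v))
s = -11304 (s = 4*(1092 - 1*3918) = 4*(1092 - 3918) = 4*(-2826) = -11304)
k = -37183/16 (k = -2326 + 6*11/(-1 + 3*11) = -2326 + 6*11/(-1 + 33) = -2326 + 6*11/32 = -2326 + 6*11*(1/32) = -2326 + 33/16 = -37183/16 ≈ -2323.9)
1/(s + k) = 1/(-11304 - 37183/16) = 1/(-218047/16) = -16/218047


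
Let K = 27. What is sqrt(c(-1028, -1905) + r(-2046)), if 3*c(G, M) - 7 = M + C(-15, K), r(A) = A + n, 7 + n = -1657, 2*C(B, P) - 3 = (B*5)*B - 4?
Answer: I*sqrt(37398)/3 ≈ 64.462*I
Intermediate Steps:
C(B, P) = -1/2 + 5*B**2/2 (C(B, P) = 3/2 + ((B*5)*B - 4)/2 = 3/2 + ((5*B)*B - 4)/2 = 3/2 + (5*B**2 - 4)/2 = 3/2 + (-4 + 5*B**2)/2 = 3/2 + (-2 + 5*B**2/2) = -1/2 + 5*B**2/2)
n = -1664 (n = -7 - 1657 = -1664)
r(A) = -1664 + A (r(A) = A - 1664 = -1664 + A)
c(G, M) = 569/3 + M/3 (c(G, M) = 7/3 + (M + (-1/2 + (5/2)*(-15)**2))/3 = 7/3 + (M + (-1/2 + (5/2)*225))/3 = 7/3 + (M + (-1/2 + 1125/2))/3 = 7/3 + (M + 562)/3 = 7/3 + (562 + M)/3 = 7/3 + (562/3 + M/3) = 569/3 + M/3)
sqrt(c(-1028, -1905) + r(-2046)) = sqrt((569/3 + (1/3)*(-1905)) + (-1664 - 2046)) = sqrt((569/3 - 635) - 3710) = sqrt(-1336/3 - 3710) = sqrt(-12466/3) = I*sqrt(37398)/3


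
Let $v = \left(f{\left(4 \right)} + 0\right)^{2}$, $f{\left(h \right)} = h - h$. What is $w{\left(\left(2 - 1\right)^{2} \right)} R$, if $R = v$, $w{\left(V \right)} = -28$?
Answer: $0$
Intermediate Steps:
$f{\left(h \right)} = 0$
$v = 0$ ($v = \left(0 + 0\right)^{2} = 0^{2} = 0$)
$R = 0$
$w{\left(\left(2 - 1\right)^{2} \right)} R = \left(-28\right) 0 = 0$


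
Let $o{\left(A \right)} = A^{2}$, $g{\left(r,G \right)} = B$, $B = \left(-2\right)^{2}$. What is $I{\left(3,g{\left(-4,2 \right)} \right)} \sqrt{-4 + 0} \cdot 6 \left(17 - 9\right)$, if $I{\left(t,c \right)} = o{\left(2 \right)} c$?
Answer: $1536 i \approx 1536.0 i$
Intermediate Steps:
$B = 4$
$g{\left(r,G \right)} = 4$
$I{\left(t,c \right)} = 4 c$ ($I{\left(t,c \right)} = 2^{2} c = 4 c$)
$I{\left(3,g{\left(-4,2 \right)} \right)} \sqrt{-4 + 0} \cdot 6 \left(17 - 9\right) = 4 \cdot 4 \sqrt{-4 + 0} \cdot 6 \left(17 - 9\right) = 16 \sqrt{-4} \cdot 6 \cdot 8 = 16 \cdot 2 i 6 \cdot 8 = 16 \cdot 12 i 8 = 192 i 8 = 1536 i$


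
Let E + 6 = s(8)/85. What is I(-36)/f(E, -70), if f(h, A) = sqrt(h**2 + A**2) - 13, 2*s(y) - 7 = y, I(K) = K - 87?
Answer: -616148/1836479 - 1394*sqrt(5704801)/1836479 ≈ -2.1485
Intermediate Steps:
I(K) = -87 + K
s(y) = 7/2 + y/2
E = -201/34 (E = -6 + (7/2 + (1/2)*8)/85 = -6 + (7/2 + 4)*(1/85) = -6 + (15/2)*(1/85) = -6 + 3/34 = -201/34 ≈ -5.9118)
f(h, A) = -13 + sqrt(A**2 + h**2) (f(h, A) = sqrt(A**2 + h**2) - 13 = -13 + sqrt(A**2 + h**2))
I(-36)/f(E, -70) = (-87 - 36)/(-13 + sqrt((-70)**2 + (-201/34)**2)) = -123/(-13 + sqrt(4900 + 40401/1156)) = -123/(-13 + sqrt(5704801/1156)) = -123/(-13 + sqrt(5704801)/34)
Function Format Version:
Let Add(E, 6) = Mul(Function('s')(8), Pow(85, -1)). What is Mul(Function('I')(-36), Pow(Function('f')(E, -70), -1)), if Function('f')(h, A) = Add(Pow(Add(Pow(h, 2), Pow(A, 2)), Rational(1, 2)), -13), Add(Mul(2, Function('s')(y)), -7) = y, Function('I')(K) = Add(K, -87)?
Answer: Add(Rational(-616148, 1836479), Mul(Rational(-1394, 1836479), Pow(5704801, Rational(1, 2)))) ≈ -2.1485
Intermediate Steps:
Function('I')(K) = Add(-87, K)
Function('s')(y) = Add(Rational(7, 2), Mul(Rational(1, 2), y))
E = Rational(-201, 34) (E = Add(-6, Mul(Add(Rational(7, 2), Mul(Rational(1, 2), 8)), Pow(85, -1))) = Add(-6, Mul(Add(Rational(7, 2), 4), Rational(1, 85))) = Add(-6, Mul(Rational(15, 2), Rational(1, 85))) = Add(-6, Rational(3, 34)) = Rational(-201, 34) ≈ -5.9118)
Function('f')(h, A) = Add(-13, Pow(Add(Pow(A, 2), Pow(h, 2)), Rational(1, 2))) (Function('f')(h, A) = Add(Pow(Add(Pow(A, 2), Pow(h, 2)), Rational(1, 2)), -13) = Add(-13, Pow(Add(Pow(A, 2), Pow(h, 2)), Rational(1, 2))))
Mul(Function('I')(-36), Pow(Function('f')(E, -70), -1)) = Mul(Add(-87, -36), Pow(Add(-13, Pow(Add(Pow(-70, 2), Pow(Rational(-201, 34), 2)), Rational(1, 2))), -1)) = Mul(-123, Pow(Add(-13, Pow(Add(4900, Rational(40401, 1156)), Rational(1, 2))), -1)) = Mul(-123, Pow(Add(-13, Pow(Rational(5704801, 1156), Rational(1, 2))), -1)) = Mul(-123, Pow(Add(-13, Mul(Rational(1, 34), Pow(5704801, Rational(1, 2)))), -1))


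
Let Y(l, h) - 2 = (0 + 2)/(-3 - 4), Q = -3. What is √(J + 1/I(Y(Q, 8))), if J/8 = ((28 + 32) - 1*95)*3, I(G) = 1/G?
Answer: 6*I*√1141/7 ≈ 28.953*I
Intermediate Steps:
Y(l, h) = 12/7 (Y(l, h) = 2 + (0 + 2)/(-3 - 4) = 2 + 2/(-7) = 2 + 2*(-⅐) = 2 - 2/7 = 12/7)
J = -840 (J = 8*(((28 + 32) - 1*95)*3) = 8*((60 - 95)*3) = 8*(-35*3) = 8*(-105) = -840)
√(J + 1/I(Y(Q, 8))) = √(-840 + 1/(1/(12/7))) = √(-840 + 1/(7/12)) = √(-840 + 12/7) = √(-5868/7) = 6*I*√1141/7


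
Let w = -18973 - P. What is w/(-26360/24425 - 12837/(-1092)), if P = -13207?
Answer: -3417585080/6327969 ≈ -540.08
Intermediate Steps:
w = -5766 (w = -18973 - 1*(-13207) = -18973 + 13207 = -5766)
w/(-26360/24425 - 12837/(-1092)) = -5766/(-26360/24425 - 12837/(-1092)) = -5766/(-26360*1/24425 - 12837*(-1/1092)) = -5766/(-5272/4885 + 4279/364) = -5766/18983907/1778140 = -5766*1778140/18983907 = -3417585080/6327969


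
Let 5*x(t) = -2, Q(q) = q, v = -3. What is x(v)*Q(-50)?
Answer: 20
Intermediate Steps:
x(t) = -⅖ (x(t) = (⅕)*(-2) = -⅖)
x(v)*Q(-50) = -⅖*(-50) = 20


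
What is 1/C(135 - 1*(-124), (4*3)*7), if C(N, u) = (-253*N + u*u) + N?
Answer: -1/58212 ≈ -1.7179e-5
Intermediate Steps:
C(N, u) = u**2 - 252*N (C(N, u) = (-253*N + u**2) + N = (u**2 - 253*N) + N = u**2 - 252*N)
1/C(135 - 1*(-124), (4*3)*7) = 1/(((4*3)*7)**2 - 252*(135 - 1*(-124))) = 1/((12*7)**2 - 252*(135 + 124)) = 1/(84**2 - 252*259) = 1/(7056 - 65268) = 1/(-58212) = -1/58212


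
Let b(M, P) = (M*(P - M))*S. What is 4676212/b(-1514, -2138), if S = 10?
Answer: 1169053/2361840 ≈ 0.49498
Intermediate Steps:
b(M, P) = 10*M*(P - M) (b(M, P) = (M*(P - M))*10 = 10*M*(P - M))
4676212/b(-1514, -2138) = 4676212/((10*(-1514)*(-2138 - 1*(-1514)))) = 4676212/((10*(-1514)*(-2138 + 1514))) = 4676212/((10*(-1514)*(-624))) = 4676212/9447360 = 4676212*(1/9447360) = 1169053/2361840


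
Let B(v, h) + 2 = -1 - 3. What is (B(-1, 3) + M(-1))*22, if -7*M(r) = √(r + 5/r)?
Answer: -132 - 22*I*√6/7 ≈ -132.0 - 7.6984*I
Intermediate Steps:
M(r) = -√(r + 5/r)/7
B(v, h) = -6 (B(v, h) = -2 + (-1 - 3) = -2 - 4 = -6)
(B(-1, 3) + M(-1))*22 = (-6 - √(-1 + 5/(-1))/7)*22 = (-6 - √(-1 + 5*(-1))/7)*22 = (-6 - √(-1 - 5)/7)*22 = (-6 - I*√6/7)*22 = -132 - 22*I*√6/7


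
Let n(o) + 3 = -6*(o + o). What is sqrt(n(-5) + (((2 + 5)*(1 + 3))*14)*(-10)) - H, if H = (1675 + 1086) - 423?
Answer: -2338 + I*sqrt(3863) ≈ -2338.0 + 62.153*I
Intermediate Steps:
n(o) = -3 - 12*o (n(o) = -3 - 6*(o + o) = -3 - 12*o)
H = 2338 (H = 2761 - 423 = 2338)
sqrt(n(-5) + (((2 + 5)*(1 + 3))*14)*(-10)) - H = sqrt((-3 - 12*(-5)) + (((2 + 5)*(1 + 3))*14)*(-10)) - 1*2338 = sqrt((-3 + 60) + ((7*4)*14)*(-10)) - 2338 = sqrt(57 + (28*14)*(-10)) - 2338 = sqrt(57 + 392*(-10)) - 2338 = sqrt(57 - 3920) - 2338 = sqrt(-3863) - 2338 = I*sqrt(3863) - 2338 = -2338 + I*sqrt(3863)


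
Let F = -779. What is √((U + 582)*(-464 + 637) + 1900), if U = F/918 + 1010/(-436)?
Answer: √28379168054223/16677 ≈ 319.43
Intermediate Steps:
U = -158353/50031 (U = -779/918 + 1010/(-436) = -779*1/918 + 1010*(-1/436) = -779/918 - 505/218 = -158353/50031 ≈ -3.1651)
√((U + 582)*(-464 + 637) + 1900) = √((-158353/50031 + 582)*(-464 + 637) + 1900) = √((28959689/50031)*173 + 1900) = √(5010026197/50031 + 1900) = √(5105085097/50031) = √28379168054223/16677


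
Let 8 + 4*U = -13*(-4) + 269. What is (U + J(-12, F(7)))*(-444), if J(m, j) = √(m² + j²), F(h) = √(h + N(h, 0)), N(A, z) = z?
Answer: -34743 - 444*√151 ≈ -40199.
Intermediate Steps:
U = 313/4 (U = -2 + (-13*(-4) + 269)/4 = -2 + (52 + 269)/4 = -2 + (¼)*321 = -2 + 321/4 = 313/4 ≈ 78.250)
F(h) = √h (F(h) = √(h + 0) = √h)
J(m, j) = √(j² + m²)
(U + J(-12, F(7)))*(-444) = (313/4 + √((√7)² + (-12)²))*(-444) = (313/4 + √(7 + 144))*(-444) = (313/4 + √151)*(-444) = -34743 - 444*√151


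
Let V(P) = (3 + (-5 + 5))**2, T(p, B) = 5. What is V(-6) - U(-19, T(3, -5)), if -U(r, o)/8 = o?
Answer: 49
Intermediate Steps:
U(r, o) = -8*o
V(P) = 9 (V(P) = (3 + 0)**2 = 3**2 = 9)
V(-6) - U(-19, T(3, -5)) = 9 - (-8)*5 = 9 - 1*(-40) = 9 + 40 = 49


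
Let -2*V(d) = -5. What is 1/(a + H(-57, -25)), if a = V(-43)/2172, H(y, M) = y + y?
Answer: -4344/495211 ≈ -0.0087720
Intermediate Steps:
H(y, M) = 2*y
V(d) = 5/2 (V(d) = -½*(-5) = 5/2)
a = 5/4344 (a = (5/2)/2172 = (5/2)*(1/2172) = 5/4344 ≈ 0.0011510)
1/(a + H(-57, -25)) = 1/(5/4344 + 2*(-57)) = 1/(5/4344 - 114) = 1/(-495211/4344) = -4344/495211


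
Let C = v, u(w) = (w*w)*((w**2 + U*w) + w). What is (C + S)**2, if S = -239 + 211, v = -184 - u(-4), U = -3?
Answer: 355216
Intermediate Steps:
u(w) = w**2*(w**2 - 2*w) (u(w) = (w*w)*((w**2 - 3*w) + w) = w**2*(w**2 - 2*w))
v = -568 (v = -184 - (-4)**3*(-2 - 4) = -184 - (-64)*(-6) = -184 - 1*384 = -184 - 384 = -568)
C = -568
S = -28
(C + S)**2 = (-568 - 28)**2 = (-596)**2 = 355216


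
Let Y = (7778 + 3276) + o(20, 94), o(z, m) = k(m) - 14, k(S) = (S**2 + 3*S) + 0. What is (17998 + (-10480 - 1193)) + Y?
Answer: 26483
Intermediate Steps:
k(S) = S**2 + 3*S
o(z, m) = -14 + m*(3 + m) (o(z, m) = m*(3 + m) - 14 = -14 + m*(3 + m))
Y = 20158 (Y = (7778 + 3276) + (-14 + 94*(3 + 94)) = 11054 + (-14 + 94*97) = 11054 + (-14 + 9118) = 11054 + 9104 = 20158)
(17998 + (-10480 - 1193)) + Y = (17998 + (-10480 - 1193)) + 20158 = (17998 - 11673) + 20158 = 6325 + 20158 = 26483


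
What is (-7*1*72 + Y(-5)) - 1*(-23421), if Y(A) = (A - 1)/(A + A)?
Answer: 114588/5 ≈ 22918.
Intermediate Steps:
Y(A) = (-1 + A)/(2*A) (Y(A) = (-1 + A)/((2*A)) = (-1 + A)*(1/(2*A)) = (-1 + A)/(2*A))
(-7*1*72 + Y(-5)) - 1*(-23421) = (-7*1*72 + (½)*(-1 - 5)/(-5)) - 1*(-23421) = (-7*72 + (½)*(-⅕)*(-6)) + 23421 = (-504 + ⅗) + 23421 = -2517/5 + 23421 = 114588/5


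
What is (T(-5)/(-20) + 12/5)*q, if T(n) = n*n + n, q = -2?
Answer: -14/5 ≈ -2.8000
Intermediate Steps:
T(n) = n + n**2 (T(n) = n**2 + n = n + n**2)
(T(-5)/(-20) + 12/5)*q = (-5*(1 - 5)/(-20) + 12/5)*(-2) = (-5*(-4)*(-1/20) + 12*(1/5))*(-2) = (20*(-1/20) + 12/5)*(-2) = (-1 + 12/5)*(-2) = (7/5)*(-2) = -14/5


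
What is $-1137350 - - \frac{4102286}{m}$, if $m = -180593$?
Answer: $- \frac{205401550836}{180593} \approx -1.1374 \cdot 10^{6}$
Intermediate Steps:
$-1137350 - - \frac{4102286}{m} = -1137350 - - \frac{4102286}{-180593} = -1137350 - \left(-4102286\right) \left(- \frac{1}{180593}\right) = -1137350 - \frac{4102286}{180593} = - \frac{205401550836}{180593}$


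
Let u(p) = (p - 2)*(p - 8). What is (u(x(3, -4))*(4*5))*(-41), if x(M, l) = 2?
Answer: 0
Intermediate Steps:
u(p) = (-8 + p)*(-2 + p) (u(p) = (-2 + p)*(-8 + p) = (-8 + p)*(-2 + p))
(u(x(3, -4))*(4*5))*(-41) = ((16 + 2² - 10*2)*(4*5))*(-41) = ((16 + 4 - 20)*20)*(-41) = (0*20)*(-41) = 0*(-41) = 0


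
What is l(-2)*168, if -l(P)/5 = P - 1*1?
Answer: 2520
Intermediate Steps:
l(P) = 5 - 5*P (l(P) = -5*(P - 1*1) = -5*(P - 1) = -5*(-1 + P) = 5 - 5*P)
l(-2)*168 = (5 - 5*(-2))*168 = (5 + 10)*168 = 15*168 = 2520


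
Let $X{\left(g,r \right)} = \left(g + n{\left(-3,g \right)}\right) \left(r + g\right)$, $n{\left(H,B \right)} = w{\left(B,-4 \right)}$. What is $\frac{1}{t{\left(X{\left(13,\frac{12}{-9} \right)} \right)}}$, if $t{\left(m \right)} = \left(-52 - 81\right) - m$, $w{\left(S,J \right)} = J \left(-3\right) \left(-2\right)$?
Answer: $- \frac{3}{14} \approx -0.21429$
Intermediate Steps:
$w{\left(S,J \right)} = 6 J$ ($w{\left(S,J \right)} = - 3 J \left(-2\right) = 6 J$)
$n{\left(H,B \right)} = -24$ ($n{\left(H,B \right)} = 6 \left(-4\right) = -24$)
$X{\left(g,r \right)} = \left(-24 + g\right) \left(g + r\right)$ ($X{\left(g,r \right)} = \left(g - 24\right) \left(r + g\right) = \left(-24 + g\right) \left(g + r\right)$)
$t{\left(m \right)} = -133 - m$ ($t{\left(m \right)} = \left(-52 - 81\right) - m = -133 - m$)
$\frac{1}{t{\left(X{\left(13,\frac{12}{-9} \right)} \right)}} = \frac{1}{-133 - \left(13^{2} - 312 - 24 \frac{12}{-9} + 13 \frac{12}{-9}\right)} = \frac{1}{-133 - \left(169 - 312 - 24 \cdot 12 \left(- \frac{1}{9}\right) + 13 \cdot 12 \left(- \frac{1}{9}\right)\right)} = \frac{1}{-133 - \left(169 - 312 - -32 + 13 \left(- \frac{4}{3}\right)\right)} = \frac{1}{-133 - \left(169 - 312 + 32 - \frac{52}{3}\right)} = \frac{1}{-133 - - \frac{385}{3}} = \frac{1}{-133 + \frac{385}{3}} = \frac{1}{- \frac{14}{3}} = - \frac{3}{14}$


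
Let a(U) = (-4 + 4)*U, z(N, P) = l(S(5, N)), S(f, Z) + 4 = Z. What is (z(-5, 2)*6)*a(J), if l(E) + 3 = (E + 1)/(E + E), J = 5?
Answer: 0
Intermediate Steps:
S(f, Z) = -4 + Z
l(E) = -3 + (1 + E)/(2*E) (l(E) = -3 + (E + 1)/(E + E) = -3 + (1 + E)/((2*E)) = -3 + (1 + E)*(1/(2*E)) = -3 + (1 + E)/(2*E))
z(N, P) = (21 - 5*N)/(2*(-4 + N)) (z(N, P) = (1 - 5*(-4 + N))/(2*(-4 + N)) = (1 + (20 - 5*N))/(2*(-4 + N)) = (21 - 5*N)/(2*(-4 + N)))
a(U) = 0 (a(U) = 0*U = 0)
(z(-5, 2)*6)*a(J) = (((21 - 5*(-5))/(2*(-4 - 5)))*6)*0 = (((1/2)*(21 + 25)/(-9))*6)*0 = (((1/2)*(-1/9)*46)*6)*0 = -23/9*6*0 = -46/3*0 = 0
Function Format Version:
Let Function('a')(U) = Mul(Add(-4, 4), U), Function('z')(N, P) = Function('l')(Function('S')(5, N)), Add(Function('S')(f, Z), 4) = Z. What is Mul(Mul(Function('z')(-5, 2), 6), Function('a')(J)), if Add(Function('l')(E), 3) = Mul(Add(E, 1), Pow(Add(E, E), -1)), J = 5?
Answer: 0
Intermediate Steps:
Function('S')(f, Z) = Add(-4, Z)
Function('l')(E) = Add(-3, Mul(Rational(1, 2), Pow(E, -1), Add(1, E))) (Function('l')(E) = Add(-3, Mul(Add(E, 1), Pow(Add(E, E), -1))) = Add(-3, Mul(Add(1, E), Pow(Mul(2, E), -1))) = Add(-3, Mul(Add(1, E), Mul(Rational(1, 2), Pow(E, -1)))) = Add(-3, Mul(Rational(1, 2), Pow(E, -1), Add(1, E))))
Function('z')(N, P) = Mul(Rational(1, 2), Pow(Add(-4, N), -1), Add(21, Mul(-5, N))) (Function('z')(N, P) = Mul(Rational(1, 2), Pow(Add(-4, N), -1), Add(1, Mul(-5, Add(-4, N)))) = Mul(Rational(1, 2), Pow(Add(-4, N), -1), Add(1, Add(20, Mul(-5, N)))) = Mul(Rational(1, 2), Pow(Add(-4, N), -1), Add(21, Mul(-5, N))))
Function('a')(U) = 0 (Function('a')(U) = Mul(0, U) = 0)
Mul(Mul(Function('z')(-5, 2), 6), Function('a')(J)) = Mul(Mul(Mul(Rational(1, 2), Pow(Add(-4, -5), -1), Add(21, Mul(-5, -5))), 6), 0) = Mul(Mul(Mul(Rational(1, 2), Pow(-9, -1), Add(21, 25)), 6), 0) = Mul(Mul(Mul(Rational(1, 2), Rational(-1, 9), 46), 6), 0) = Mul(Mul(Rational(-23, 9), 6), 0) = Mul(Rational(-46, 3), 0) = 0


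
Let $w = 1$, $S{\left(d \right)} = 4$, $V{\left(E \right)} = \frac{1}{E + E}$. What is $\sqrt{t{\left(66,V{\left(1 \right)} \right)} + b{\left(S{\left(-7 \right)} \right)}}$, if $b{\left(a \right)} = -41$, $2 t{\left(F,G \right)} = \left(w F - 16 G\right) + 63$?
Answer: $\frac{\sqrt{78}}{2} \approx 4.4159$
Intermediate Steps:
$V{\left(E \right)} = \frac{1}{2 E}$
$t{\left(F,G \right)} = \frac{63}{2} + \frac{F}{2} - 8 G$ ($t{\left(F,G \right)} = \frac{\left(1 F - 16 G\right) + 63}{2} = \frac{\left(F - 16 G\right) + 63}{2} = \frac{63 + F - 16 G}{2} = \frac{63}{2} + \frac{F}{2} - 8 G$)
$\sqrt{t{\left(66,V{\left(1 \right)} \right)} + b{\left(S{\left(-7 \right)} \right)}} = \sqrt{\left(\frac{63}{2} + \frac{1}{2} \cdot 66 - 8 \frac{1}{2 \cdot 1}\right) - 41} = \sqrt{\left(\frac{63}{2} + 33 - 8 \cdot \frac{1}{2} \cdot 1\right) - 41} = \sqrt{\left(\frac{63}{2} + 33 - 4\right) - 41} = \sqrt{\frac{121}{2} - 41} = \sqrt{\frac{39}{2}} = \frac{\sqrt{78}}{2}$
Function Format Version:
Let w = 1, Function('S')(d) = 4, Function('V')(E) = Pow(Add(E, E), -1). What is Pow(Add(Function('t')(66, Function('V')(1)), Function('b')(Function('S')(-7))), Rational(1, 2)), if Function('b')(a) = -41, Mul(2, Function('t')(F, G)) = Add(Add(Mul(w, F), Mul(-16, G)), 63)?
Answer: Mul(Rational(1, 2), Pow(78, Rational(1, 2))) ≈ 4.4159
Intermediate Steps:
Function('V')(E) = Mul(Rational(1, 2), Pow(E, -1)) (Function('V')(E) = Pow(Mul(2, E), -1) = Mul(Rational(1, 2), Pow(E, -1)))
Function('t')(F, G) = Add(Rational(63, 2), Mul(Rational(1, 2), F), Mul(-8, G)) (Function('t')(F, G) = Mul(Rational(1, 2), Add(Add(Mul(1, F), Mul(-16, G)), 63)) = Mul(Rational(1, 2), Add(Add(F, Mul(-16, G)), 63)) = Mul(Rational(1, 2), Add(63, F, Mul(-16, G))) = Add(Rational(63, 2), Mul(Rational(1, 2), F), Mul(-8, G)))
Pow(Add(Function('t')(66, Function('V')(1)), Function('b')(Function('S')(-7))), Rational(1, 2)) = Pow(Add(Add(Rational(63, 2), Mul(Rational(1, 2), 66), Mul(-8, Mul(Rational(1, 2), Pow(1, -1)))), -41), Rational(1, 2)) = Pow(Add(Add(Rational(63, 2), 33, Mul(-8, Mul(Rational(1, 2), 1))), -41), Rational(1, 2)) = Pow(Add(Add(Rational(63, 2), 33, Mul(-8, Rational(1, 2))), -41), Rational(1, 2)) = Pow(Add(Add(Rational(63, 2), 33, -4), -41), Rational(1, 2)) = Pow(Add(Rational(121, 2), -41), Rational(1, 2)) = Pow(Rational(39, 2), Rational(1, 2)) = Mul(Rational(1, 2), Pow(78, Rational(1, 2)))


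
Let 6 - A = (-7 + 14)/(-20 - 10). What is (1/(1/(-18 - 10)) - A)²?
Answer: 1054729/900 ≈ 1171.9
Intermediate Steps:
A = 187/30 (A = 6 - (-7 + 14)/(-20 - 10) = 6 - 7/(-30) = 6 - 7*(-1)/30 = 6 - 1*(-7/30) = 6 + 7/30 = 187/30 ≈ 6.2333)
(1/(1/(-18 - 10)) - A)² = (1/(1/(-18 - 10)) - 1*187/30)² = (1/(1/(-28)) - 187/30)² = (1/(-1/28) - 187/30)² = (-28 - 187/30)² = (-1027/30)² = 1054729/900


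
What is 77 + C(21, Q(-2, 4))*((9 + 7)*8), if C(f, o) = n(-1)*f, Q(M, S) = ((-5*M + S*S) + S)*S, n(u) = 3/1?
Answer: 8141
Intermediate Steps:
n(u) = 3 (n(u) = 3*1 = 3)
Q(M, S) = S*(S + S² - 5*M) (Q(M, S) = ((-5*M + S²) + S)*S = ((S² - 5*M) + S)*S = (S + S² - 5*M)*S = S*(S + S² - 5*M))
C(f, o) = 3*f
77 + C(21, Q(-2, 4))*((9 + 7)*8) = 77 + (3*21)*((9 + 7)*8) = 77 + 63*(16*8) = 77 + 63*128 = 77 + 8064 = 8141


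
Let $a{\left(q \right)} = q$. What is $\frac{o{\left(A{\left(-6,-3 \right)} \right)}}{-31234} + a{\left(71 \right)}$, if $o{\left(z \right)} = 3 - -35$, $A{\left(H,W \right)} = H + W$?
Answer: $\frac{1108788}{15617} \approx 70.999$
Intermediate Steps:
$o{\left(z \right)} = 38$ ($o{\left(z \right)} = 3 + 35 = 38$)
$\frac{o{\left(A{\left(-6,-3 \right)} \right)}}{-31234} + a{\left(71 \right)} = \frac{38}{-31234} + 71 = 38 \left(- \frac{1}{31234}\right) + 71 = - \frac{19}{15617} + 71 = \frac{1108788}{15617}$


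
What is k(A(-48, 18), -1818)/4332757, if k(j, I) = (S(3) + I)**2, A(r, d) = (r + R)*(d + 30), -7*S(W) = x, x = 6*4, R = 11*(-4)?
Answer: 162562500/212305093 ≈ 0.76570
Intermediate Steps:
R = -44
x = 24
S(W) = -24/7 (S(W) = -1/7*24 = -24/7)
A(r, d) = (-44 + r)*(30 + d) (A(r, d) = (r - 44)*(d + 30) = (-44 + r)*(30 + d))
k(j, I) = (-24/7 + I)**2
k(A(-48, 18), -1818)/4332757 = ((-24 + 7*(-1818))**2/49)/4332757 = ((-24 - 12726)**2/49)*(1/4332757) = ((1/49)*(-12750)**2)*(1/4332757) = ((1/49)*162562500)*(1/4332757) = (162562500/49)*(1/4332757) = 162562500/212305093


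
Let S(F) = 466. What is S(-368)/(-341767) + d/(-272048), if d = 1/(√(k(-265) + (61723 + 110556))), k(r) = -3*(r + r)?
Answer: -466/341767 - √173869/47300713712 ≈ -0.0013635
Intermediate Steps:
k(r) = -6*r
d = √173869/173869 (d = 1/(√(-6*(-265) + (61723 + 110556))) = 1/(√(1590 + 172279)) = 1/(√173869) = √173869/173869 ≈ 0.0023982)
S(-368)/(-341767) + d/(-272048) = 466/(-341767) + (√173869/173869)/(-272048) = 466*(-1/341767) + (√173869/173869)*(-1/272048) = -466/341767 - √173869/47300713712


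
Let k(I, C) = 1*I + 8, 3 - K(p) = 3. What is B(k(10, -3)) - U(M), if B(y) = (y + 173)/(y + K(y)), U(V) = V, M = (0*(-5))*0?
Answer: 191/18 ≈ 10.611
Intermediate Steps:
K(p) = 0 (K(p) = 3 - 1*3 = 3 - 3 = 0)
k(I, C) = 8 + I (k(I, C) = I + 8 = 8 + I)
M = 0 (M = 0*0 = 0)
B(y) = (173 + y)/y (B(y) = (y + 173)/(y + 0) = (173 + y)/y)
B(k(10, -3)) - U(M) = (173 + (8 + 10))/(8 + 10) - 1*0 = (173 + 18)/18 + 0 = (1/18)*191 + 0 = 191/18 + 0 = 191/18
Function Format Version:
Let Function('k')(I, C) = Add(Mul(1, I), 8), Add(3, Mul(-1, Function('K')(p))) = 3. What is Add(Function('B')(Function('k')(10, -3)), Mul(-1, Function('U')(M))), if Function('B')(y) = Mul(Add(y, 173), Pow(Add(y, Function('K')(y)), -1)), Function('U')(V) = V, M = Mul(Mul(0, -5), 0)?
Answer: Rational(191, 18) ≈ 10.611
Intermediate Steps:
Function('K')(p) = 0 (Function('K')(p) = Add(3, Mul(-1, 3)) = Add(3, -3) = 0)
Function('k')(I, C) = Add(8, I) (Function('k')(I, C) = Add(I, 8) = Add(8, I))
M = 0 (M = Mul(0, 0) = 0)
Function('B')(y) = Mul(Pow(y, -1), Add(173, y)) (Function('B')(y) = Mul(Add(y, 173), Pow(Add(y, 0), -1)) = Mul(Add(173, y), Pow(y, -1)) = Mul(Pow(y, -1), Add(173, y)))
Add(Function('B')(Function('k')(10, -3)), Mul(-1, Function('U')(M))) = Add(Mul(Pow(Add(8, 10), -1), Add(173, Add(8, 10))), Mul(-1, 0)) = Add(Mul(Pow(18, -1), Add(173, 18)), 0) = Add(Mul(Rational(1, 18), 191), 0) = Add(Rational(191, 18), 0) = Rational(191, 18)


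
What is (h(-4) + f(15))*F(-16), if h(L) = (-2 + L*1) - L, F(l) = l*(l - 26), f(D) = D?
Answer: 8736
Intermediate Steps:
F(l) = l*(-26 + l)
h(L) = -2 (h(L) = (-2 + L) - L = -2)
(h(-4) + f(15))*F(-16) = (-2 + 15)*(-16*(-26 - 16)) = 13*(-16*(-42)) = 13*672 = 8736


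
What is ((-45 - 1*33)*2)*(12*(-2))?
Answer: 3744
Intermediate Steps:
((-45 - 1*33)*2)*(12*(-2)) = ((-45 - 33)*2)*(-24) = -78*2*(-24) = -156*(-24) = 3744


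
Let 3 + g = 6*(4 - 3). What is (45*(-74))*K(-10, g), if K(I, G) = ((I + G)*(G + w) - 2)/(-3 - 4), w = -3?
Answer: -6660/7 ≈ -951.43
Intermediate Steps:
g = 3 (g = -3 + 6*(4 - 3) = -3 + 6*1 = -3 + 6 = 3)
K(I, G) = 2/7 - (-3 + G)*(G + I)/7 (K(I, G) = ((I + G)*(G - 3) - 2)/(-3 - 4) = ((G + I)*(-3 + G) - 2)/(-7) = ((-3 + G)*(G + I) - 2)*(-⅐) = (-2 + (-3 + G)*(G + I))*(-⅐) = 2/7 - (-3 + G)*(G + I)/7)
(45*(-74))*K(-10, g) = (45*(-74))*(2/7 - ⅐*3² + (3/7)*3 + (3/7)*(-10) - ⅐*3*(-10)) = -3330*(2/7 - ⅐*9 + 9/7 - 30/7 + 30/7) = -3330*(2/7 - 9/7 + 9/7 - 30/7 + 30/7) = -3330*2/7 = -6660/7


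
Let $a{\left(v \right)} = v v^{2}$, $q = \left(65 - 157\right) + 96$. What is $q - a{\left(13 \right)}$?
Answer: $-2193$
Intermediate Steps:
$q = 4$ ($q = -92 + 96 = 4$)
$a{\left(v \right)} = v^{3}$
$q - a{\left(13 \right)} = 4 - 13^{3} = 4 - 2197 = -2193$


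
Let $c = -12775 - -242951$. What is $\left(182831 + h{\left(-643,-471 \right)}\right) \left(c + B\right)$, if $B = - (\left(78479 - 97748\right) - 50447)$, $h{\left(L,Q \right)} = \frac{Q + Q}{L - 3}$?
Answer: $\frac{17710087272528}{323} \approx 5.483 \cdot 10^{10}$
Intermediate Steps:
$c = 230176$ ($c = -12775 + 242951 = 230176$)
$h{\left(L,Q \right)} = \frac{2 Q}{-3 + L}$
$B = 69716$ ($B = - (\left(78479 - 97748\right) - 50447) = - (-19269 - 50447) = \left(-1\right) \left(-69716\right) = 69716$)
$\left(182831 + h{\left(-643,-471 \right)}\right) \left(c + B\right) = \left(182831 + 2 \left(-471\right) \frac{1}{-3 - 643}\right) \left(230176 + 69716\right) = \left(182831 + 2 \left(-471\right) \frac{1}{-646}\right) 299892 = \left(182831 + 2 \left(-471\right) \left(- \frac{1}{646}\right)\right) 299892 = \left(182831 + \frac{471}{323}\right) 299892 = \frac{59054884}{323} \cdot 299892 = \frac{17710087272528}{323}$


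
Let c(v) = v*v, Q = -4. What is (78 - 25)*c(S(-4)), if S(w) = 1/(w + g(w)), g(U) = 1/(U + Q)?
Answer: 3392/1089 ≈ 3.1148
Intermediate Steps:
g(U) = 1/(-4 + U) (g(U) = 1/(U - 4) = 1/(-4 + U))
S(w) = 1/(w + 1/(-4 + w))
c(v) = v²
(78 - 25)*c(S(-4)) = (78 - 25)*((-4 - 4)/(1 - 4*(-4 - 4)))² = 53*(-8/(1 - 4*(-8)))² = 53*(-8/(1 + 32))² = 53*(-8/33)² = 53*(64/1089) = 3392/1089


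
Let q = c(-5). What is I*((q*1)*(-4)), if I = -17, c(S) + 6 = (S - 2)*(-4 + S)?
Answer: 3876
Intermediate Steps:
c(S) = -6 + (-4 + S)*(-2 + S) (c(S) = -6 + (S - 2)*(-4 + S) = -6 + (-2 + S)*(-4 + S) = -6 + (-4 + S)*(-2 + S))
q = 57 (q = 2 + (-5)**2 - 6*(-5) = 2 + 25 + 30 = 57)
I*((q*1)*(-4)) = -17*57*1*(-4) = -969*(-4) = -17*(-228) = 3876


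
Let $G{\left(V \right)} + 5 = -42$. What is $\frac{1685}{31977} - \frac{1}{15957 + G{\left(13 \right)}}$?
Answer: $\frac{26776373}{508754070} \approx 0.052631$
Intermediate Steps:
$G{\left(V \right)} = -47$ ($G{\left(V \right)} = -5 - 42 = -47$)
$\frac{1685}{31977} - \frac{1}{15957 + G{\left(13 \right)}} = \frac{1685}{31977} - \frac{1}{15957 - 47} = 1685 \cdot \frac{1}{31977} - \frac{1}{15910} = \frac{1685}{31977} - \frac{1}{15910} = \frac{26776373}{508754070}$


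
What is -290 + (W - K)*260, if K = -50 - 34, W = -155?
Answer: -18750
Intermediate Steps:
K = -84
-290 + (W - K)*260 = -290 + (-155 - 1*(-84))*260 = -290 + (-155 + 84)*260 = -290 - 71*260 = -290 - 18460 = -18750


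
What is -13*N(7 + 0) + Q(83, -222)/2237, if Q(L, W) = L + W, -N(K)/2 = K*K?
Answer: 2849799/2237 ≈ 1273.9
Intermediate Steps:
N(K) = -2*K² (N(K) = -2*K*K = -2*K²)
-13*N(7 + 0) + Q(83, -222)/2237 = -(-26)*(7 + 0)² + (83 - 222)/2237 = -(-26)*7² - 139*1/2237 = -(-26)*49 - 139/2237 = -13*(-98) - 139/2237 = 1274 - 139/2237 = 2849799/2237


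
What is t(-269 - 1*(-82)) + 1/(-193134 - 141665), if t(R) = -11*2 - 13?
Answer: -11717966/334799 ≈ -35.000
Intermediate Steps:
t(R) = -35 (t(R) = -22 - 13 = -35)
t(-269 - 1*(-82)) + 1/(-193134 - 141665) = -35 + 1/(-193134 - 141665) = -35 + 1/(-334799) = -35 - 1/334799 = -11717966/334799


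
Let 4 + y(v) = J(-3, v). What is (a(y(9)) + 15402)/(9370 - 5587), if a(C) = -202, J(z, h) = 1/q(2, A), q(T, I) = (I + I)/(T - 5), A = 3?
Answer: 15200/3783 ≈ 4.0180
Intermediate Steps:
q(T, I) = 2*I/(-5 + T) (q(T, I) = (2*I)/(-5 + T) = 2*I/(-5 + T))
J(z, h) = -½ (J(z, h) = 1/(2*3/(-5 + 2)) = 1/(2*3/(-3)) = 1/(2*3*(-⅓)) = 1/(-2) = -½)
y(v) = -9/2 (y(v) = -4 - ½ = -9/2)
(a(y(9)) + 15402)/(9370 - 5587) = (-202 + 15402)/(9370 - 5587) = 15200/3783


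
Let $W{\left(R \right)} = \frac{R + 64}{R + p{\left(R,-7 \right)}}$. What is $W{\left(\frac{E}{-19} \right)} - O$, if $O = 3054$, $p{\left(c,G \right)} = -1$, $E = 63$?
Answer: $- \frac{251581}{82} \approx -3068.1$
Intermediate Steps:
$W{\left(R \right)} = \frac{64 + R}{-1 + R}$ ($W{\left(R \right)} = \frac{R + 64}{R - 1} = \frac{64 + R}{-1 + R}$)
$W{\left(\frac{E}{-19} \right)} - O = \frac{64 + \frac{63}{-19}}{-1 + \frac{63}{-19}} - 3054 = \frac{64 + 63 \left(- \frac{1}{19}\right)}{-1 + 63 \left(- \frac{1}{19}\right)} - 3054 = \frac{64 - \frac{63}{19}}{-1 - \frac{63}{19}} - 3054 = \frac{1}{- \frac{82}{19}} \cdot \frac{1153}{19} - 3054 = \left(- \frac{19}{82}\right) \frac{1153}{19} - 3054 = - \frac{1153}{82} - 3054 = - \frac{251581}{82}$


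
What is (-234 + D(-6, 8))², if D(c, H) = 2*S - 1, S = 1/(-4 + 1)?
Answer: 499849/9 ≈ 55539.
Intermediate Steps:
S = -⅓ (S = 1/(-3) = -⅓ ≈ -0.33333)
D(c, H) = -5/3 (D(c, H) = 2*(-⅓) - 1 = -⅔ - 1 = -5/3)
(-234 + D(-6, 8))² = (-234 - 5/3)² = (-707/3)² = 499849/9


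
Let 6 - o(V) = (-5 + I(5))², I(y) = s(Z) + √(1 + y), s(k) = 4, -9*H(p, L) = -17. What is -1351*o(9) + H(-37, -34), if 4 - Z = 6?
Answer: 12176/9 - 2702*√6 ≈ -5265.6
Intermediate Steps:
H(p, L) = 17/9 (H(p, L) = -⅑*(-17) = 17/9)
Z = -2 (Z = 4 - 1*6 = 4 - 6 = -2)
I(y) = 4 + √(1 + y)
o(V) = 6 - (-1 + √6)² (o(V) = 6 - (-5 + (4 + √(1 + 5)))² = 6 - (-5 + (4 + √6))² = 6 - (-1 + √6)²)
-1351*o(9) + H(-37, -34) = -1351*(-1 + 2*√6) + 17/9 = (1351 - 2702*√6) + 17/9 = 12176/9 - 2702*√6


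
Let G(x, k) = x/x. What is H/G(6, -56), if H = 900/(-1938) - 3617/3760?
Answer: -1732291/1214480 ≈ -1.4264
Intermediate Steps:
G(x, k) = 1
H = -1732291/1214480 (H = 900*(-1/1938) - 3617*1/3760 = -150/323 - 3617/3760 = -1732291/1214480 ≈ -1.4264)
H/G(6, -56) = -1732291/1214480/1 = -1732291/1214480*1 = -1732291/1214480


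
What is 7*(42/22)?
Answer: 147/11 ≈ 13.364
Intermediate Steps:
7*(42/22) = 7*(42*(1/22)) = 7*(21/11) = 147/11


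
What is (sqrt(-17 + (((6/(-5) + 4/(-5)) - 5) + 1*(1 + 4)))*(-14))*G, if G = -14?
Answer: 196*I*sqrt(19) ≈ 854.34*I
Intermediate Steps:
(sqrt(-17 + (((6/(-5) + 4/(-5)) - 5) + 1*(1 + 4)))*(-14))*G = (sqrt(-17 + (((6/(-5) + 4/(-5)) - 5) + 1*(1 + 4)))*(-14))*(-14) = (sqrt(-17 + (((6*(-1/5) + 4*(-1/5)) - 5) + 1*5))*(-14))*(-14) = (sqrt(-17 + (((-6/5 - 4/5) - 5) + 5))*(-14))*(-14) = (sqrt(-17 + ((-2 - 5) + 5))*(-14))*(-14) = (sqrt(-17 + (-7 + 5))*(-14))*(-14) = (sqrt(-17 - 2)*(-14))*(-14) = (sqrt(-19)*(-14))*(-14) = ((I*sqrt(19))*(-14))*(-14) = -14*I*sqrt(19)*(-14) = 196*I*sqrt(19)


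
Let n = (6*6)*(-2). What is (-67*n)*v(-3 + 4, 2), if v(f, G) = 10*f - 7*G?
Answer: -19296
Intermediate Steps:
v(f, G) = -7*G + 10*f
n = -72 (n = 36*(-2) = -72)
(-67*n)*v(-3 + 4, 2) = (-67*(-72))*(-7*2 + 10*(-3 + 4)) = 4824*(-14 + 10*1) = 4824*(-14 + 10) = 4824*(-4) = -19296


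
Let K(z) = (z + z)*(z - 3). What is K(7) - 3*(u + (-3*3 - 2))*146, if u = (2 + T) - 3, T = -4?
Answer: 7064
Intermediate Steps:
u = -5 (u = (2 - 4) - 3 = -2 - 3 = -5)
K(z) = 2*z*(-3 + z) (K(z) = (2*z)*(-3 + z) = 2*z*(-3 + z))
K(7) - 3*(u + (-3*3 - 2))*146 = 2*7*(-3 + 7) - 3*(-5 + (-3*3 - 2))*146 = 2*7*4 - 3*(-5 + (-9 - 2))*146 = 56 - 3*(-5 - 11)*146 = 56 - 3*(-16)*146 = 56 + 48*146 = 56 + 7008 = 7064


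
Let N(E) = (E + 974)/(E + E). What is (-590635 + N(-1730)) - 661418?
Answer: -1083025656/865 ≈ -1.2521e+6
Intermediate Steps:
N(E) = (974 + E)/(2*E) (N(E) = (974 + E)/((2*E)) = (974 + E)*(1/(2*E)) = (974 + E)/(2*E))
(-590635 + N(-1730)) - 661418 = (-590635 + (1/2)*(974 - 1730)/(-1730)) - 661418 = (-590635 + (1/2)*(-1/1730)*(-756)) - 661418 = (-590635 + 189/865) - 661418 = -510899086/865 - 661418 = -1083025656/865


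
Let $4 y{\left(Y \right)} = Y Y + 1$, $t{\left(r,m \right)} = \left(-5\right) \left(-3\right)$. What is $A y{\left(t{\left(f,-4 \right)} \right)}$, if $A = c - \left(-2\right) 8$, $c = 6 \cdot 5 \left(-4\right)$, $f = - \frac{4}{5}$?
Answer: $-5876$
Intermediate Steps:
$f = - \frac{4}{5}$ ($f = \left(-4\right) \frac{1}{5} = - \frac{4}{5} \approx -0.8$)
$c = -120$ ($c = 30 \left(-4\right) = -120$)
$t{\left(r,m \right)} = 15$
$y{\left(Y \right)} = \frac{1}{4} + \frac{Y^{2}}{4}$ ($y{\left(Y \right)} = \frac{Y Y + 1}{4} = \frac{Y^{2} + 1}{4} = \frac{1 + Y^{2}}{4} = \frac{1}{4} + \frac{Y^{2}}{4}$)
$A = -104$ ($A = -120 - \left(-2\right) 8 = -120 - -16 = -120 + 16 = -104$)
$A y{\left(t{\left(f,-4 \right)} \right)} = - 104 \left(\frac{1}{4} + \frac{15^{2}}{4}\right) = - 104 \left(\frac{1}{4} + \frac{1}{4} \cdot 225\right) = - 104 \left(\frac{1}{4} + \frac{225}{4}\right) = \left(-104\right) \frac{113}{2} = -5876$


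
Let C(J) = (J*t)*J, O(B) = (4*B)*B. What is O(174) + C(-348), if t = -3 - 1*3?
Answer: -605520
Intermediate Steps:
t = -6 (t = -3 - 3 = -6)
O(B) = 4*B**2
C(J) = -6*J**2 (C(J) = (J*(-6))*J = (-6*J)*J = -6*J**2)
O(174) + C(-348) = 4*174**2 - 6*(-348)**2 = 4*30276 - 6*121104 = 121104 - 726624 = -605520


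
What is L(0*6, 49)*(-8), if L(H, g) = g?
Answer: -392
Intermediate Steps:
L(0*6, 49)*(-8) = 49*(-8) = -392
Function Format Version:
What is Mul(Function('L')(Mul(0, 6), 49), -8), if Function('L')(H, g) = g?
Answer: -392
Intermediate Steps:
Mul(Function('L')(Mul(0, 6), 49), -8) = Mul(49, -8) = -392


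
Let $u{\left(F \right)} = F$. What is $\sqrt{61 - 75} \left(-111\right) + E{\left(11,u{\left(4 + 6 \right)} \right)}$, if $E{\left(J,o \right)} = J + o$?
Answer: $21 - 111 i \sqrt{14} \approx 21.0 - 415.32 i$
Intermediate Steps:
$\sqrt{61 - 75} \left(-111\right) + E{\left(11,u{\left(4 + 6 \right)} \right)} = \sqrt{61 - 75} \left(-111\right) + \left(11 + \left(4 + 6\right)\right) = \sqrt{-14} \left(-111\right) + \left(11 + 10\right) = i \sqrt{14} \left(-111\right) + 21 = - 111 i \sqrt{14} + 21 = 21 - 111 i \sqrt{14}$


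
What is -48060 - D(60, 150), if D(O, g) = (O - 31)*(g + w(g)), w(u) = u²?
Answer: -704910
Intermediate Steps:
D(O, g) = (-31 + O)*(g + g²) (D(O, g) = (O - 31)*(g + g²) = (-31 + O)*(g + g²))
-48060 - D(60, 150) = -48060 - 150*(-31 + 60 - 31*150 + 60*150) = -48060 - 150*(-31 + 60 - 4650 + 9000) = -48060 - 150*4379 = -48060 - 1*656850 = -48060 - 656850 = -704910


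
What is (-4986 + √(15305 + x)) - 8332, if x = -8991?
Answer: -13318 + √6314 ≈ -13239.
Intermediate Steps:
(-4986 + √(15305 + x)) - 8332 = (-4986 + √(15305 - 8991)) - 8332 = (-4986 + √6314) - 8332 = -13318 + √6314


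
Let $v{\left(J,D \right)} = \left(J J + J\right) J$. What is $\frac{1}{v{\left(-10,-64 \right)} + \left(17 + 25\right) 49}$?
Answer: $\frac{1}{1158} \approx 0.00086356$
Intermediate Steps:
$v{\left(J,D \right)} = J \left(J + J^{2}\right)$ ($v{\left(J,D \right)} = \left(J^{2} + J\right) J = \left(J + J^{2}\right) J = J \left(J + J^{2}\right)$)
$\frac{1}{v{\left(-10,-64 \right)} + \left(17 + 25\right) 49} = \frac{1}{\left(-10\right)^{2} \left(1 - 10\right) + \left(17 + 25\right) 49} = \frac{1}{100 \left(-9\right) + 42 \cdot 49} = \frac{1}{-900 + 2058} = \frac{1}{1158}$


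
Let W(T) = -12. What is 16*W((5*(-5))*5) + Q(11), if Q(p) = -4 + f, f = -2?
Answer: -198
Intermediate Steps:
Q(p) = -6 (Q(p) = -4 - 2 = -6)
16*W((5*(-5))*5) + Q(11) = 16*(-12) - 6 = -192 - 6 = -198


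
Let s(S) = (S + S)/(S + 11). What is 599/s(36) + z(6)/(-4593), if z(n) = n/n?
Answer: 43102219/110232 ≈ 391.01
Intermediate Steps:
z(n) = 1
s(S) = 2*S/(11 + S) (s(S) = (2*S)/(11 + S) = 2*S/(11 + S))
599/s(36) + z(6)/(-4593) = 599/((2*36/(11 + 36))) + 1/(-4593) = 599/((2*36/47)) + 1*(-1/4593) = 599/((2*36*(1/47))) - 1/4593 = 599/(72/47) - 1/4593 = 599*(47/72) - 1/4593 = 28153/72 - 1/4593 = 43102219/110232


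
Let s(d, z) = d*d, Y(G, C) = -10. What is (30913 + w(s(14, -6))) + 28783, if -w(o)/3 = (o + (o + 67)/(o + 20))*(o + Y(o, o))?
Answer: -604217/12 ≈ -50351.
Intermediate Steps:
s(d, z) = d²
w(o) = -3*(-10 + o)*(o + (67 + o)/(20 + o)) (w(o) = -3*(o + (o + 67)/(o + 20))*(o - 10) = -3*(o + (67 + o)/(20 + o))*(-10 + o) = -3*(-10 + o)*(o + (67 + o)/(20 + o)))
(30913 + w(s(14, -6))) + 28783 = (30913 + 3*(670 - (14²)³ - 11*(14²)² + 143*14²)/(20 + 14²)) + 28783 = (30913 + 3*(670 - 1*196³ - 11*196² + 143*196)/(20 + 196)) + 28783 = (30913 + 3*(670 - 1*7529536 - 11*38416 + 28028)/216) + 28783 = (30913 + 3*(1/216)*(670 - 7529536 - 422576 + 28028)) + 28783 = (30913 + 3*(1/216)*(-7923414)) + 28783 = (30913 - 1320569/12) + 28783 = -949613/12 + 28783 = -604217/12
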